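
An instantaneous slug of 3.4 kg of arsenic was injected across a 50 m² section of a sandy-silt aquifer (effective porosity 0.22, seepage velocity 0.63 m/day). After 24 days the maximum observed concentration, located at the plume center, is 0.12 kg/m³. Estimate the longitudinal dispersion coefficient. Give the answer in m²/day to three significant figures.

0.0220 m²/day

At the plume center C_max = M/(n_e·A·√(4πDt)), so D = M²/(4πt·(n_e·A·C_max)²).
n_e·A·C_max = 0.22 × 50 × 0.12 = 1.320 kg/m.
D = 3.4²/(4π × 24 × 1.320²) = 0.0220 m²/day.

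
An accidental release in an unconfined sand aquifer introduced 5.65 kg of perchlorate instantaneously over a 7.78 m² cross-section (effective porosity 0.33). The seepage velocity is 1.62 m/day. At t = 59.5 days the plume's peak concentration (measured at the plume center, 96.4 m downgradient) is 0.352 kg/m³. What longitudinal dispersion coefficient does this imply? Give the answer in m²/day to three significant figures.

At the plume center C_max = M/(n_e·A·√(4πDt)), so D = M²/(4πt·(n_e·A·C_max)²).
n_e·A·C_max = 0.33 × 7.78 × 0.352 = 0.9037 kg/m.
D = 5.65²/(4π × 59.5 × 0.9037²) = 0.0523 m²/day.

0.0523 m²/day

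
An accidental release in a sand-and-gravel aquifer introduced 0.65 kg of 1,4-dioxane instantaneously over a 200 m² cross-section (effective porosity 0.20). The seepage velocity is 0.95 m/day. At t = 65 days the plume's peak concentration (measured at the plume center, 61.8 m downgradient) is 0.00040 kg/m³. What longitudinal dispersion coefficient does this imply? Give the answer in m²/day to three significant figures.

At the plume center C_max = M/(n_e·A·√(4πDt)), so D = M²/(4πt·(n_e·A·C_max)²).
n_e·A·C_max = 0.20 × 200 × 0.00040 = 0.01600 kg/m.
D = 0.65²/(4π × 65 × 0.01600²) = 2.02 m²/day.

2.02 m²/day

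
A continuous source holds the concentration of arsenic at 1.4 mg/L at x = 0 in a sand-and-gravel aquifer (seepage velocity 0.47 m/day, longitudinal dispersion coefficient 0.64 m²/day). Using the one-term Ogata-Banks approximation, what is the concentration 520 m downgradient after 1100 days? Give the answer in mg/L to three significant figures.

For a continuous step input, C/C₀ ≈ ½·erfc((x−vt)/(2√(Dt))).
vt = 0.47 × 1100 = 517 m and 2√(Dt) = 2√(0.64 × 1100) = 53.07 m.
Argument (x−vt)/(2√(Dt)) = (520 − 517)/53.07 = 0.05653; ½·erfc(0.05653) = 0.4681.
C = 1.4 × 0.4681 = 0.655 mg/L.

0.655 mg/L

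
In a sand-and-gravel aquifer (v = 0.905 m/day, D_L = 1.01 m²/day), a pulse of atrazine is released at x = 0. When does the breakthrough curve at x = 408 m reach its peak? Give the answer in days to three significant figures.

For the 1D instantaneous-source solution, setting ∂C/∂t = 0 at fixed x gives v²t² + 2Dt − x² = 0, so t = (√(D² + v²x²) − D)/v².
√(D² + v²x²) = √(1.01² + 0.905² × 408²) = 369.2; v² = 0.819025.
t = (369.2 − 1.01)/0.819025 = 450 days (vs. the pure-advection estimate x/v = 451 d).

450 days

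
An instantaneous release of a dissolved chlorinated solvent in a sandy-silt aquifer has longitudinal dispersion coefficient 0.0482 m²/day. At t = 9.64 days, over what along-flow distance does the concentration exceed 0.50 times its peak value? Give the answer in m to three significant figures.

2.27 m

The plume is Gaussian with σ = √(2Dt) = √(2 × 0.0482 × 9.64) = 0.9640 m.
C/C_peak = exp(−Δx²/(2σ²)) = 0.50 ⇒ Δx = σ·√(−2 ln 0.50) = 0.9640 × 1.177 = 1.135 m.
Width = 2Δx = 2.27 m.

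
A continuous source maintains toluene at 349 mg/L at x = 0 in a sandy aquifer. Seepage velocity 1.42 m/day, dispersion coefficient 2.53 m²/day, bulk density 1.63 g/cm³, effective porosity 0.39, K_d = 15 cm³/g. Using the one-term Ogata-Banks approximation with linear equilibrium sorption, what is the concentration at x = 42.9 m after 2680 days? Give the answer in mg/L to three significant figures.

306 mg/L

Retardation factor R = 1 + ρ_b·K_d/n = 1 + 1.63 × 15/0.39 = 63.69.
Sorption retards both mechanisms: v_R = v/R = 0.02230 m/day, D_R = D/R = 0.03972 m²/day.
v_R·t = 0.02230 × 2680 = 59.764 m; 2√(D_R t) = 20.63 m; argument = (42.9 − 59.764)/20.63 = -0.8175.
C = C₀ × ½·erfc(-0.8175) = 349 × 0.8762 = 306 mg/L.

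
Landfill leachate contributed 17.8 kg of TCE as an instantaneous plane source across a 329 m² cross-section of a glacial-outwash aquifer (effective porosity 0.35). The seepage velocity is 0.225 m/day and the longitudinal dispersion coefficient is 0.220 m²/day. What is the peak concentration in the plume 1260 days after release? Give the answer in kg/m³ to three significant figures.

0.00262 kg/m³

The peak of an instantaneous 1D plume sits at x = vt; there the Gaussian factor is 1 and C_max = M/(n_e·A·√(4πDt)), where n_e·A is the pore area the mass is dissolved in.
√(4πDt) = √(4π × 0.220 × 1260) = 59.02 m, so C_max = 17.8/(0.35 × 329 × 59.02) = 0.00262 kg/m³.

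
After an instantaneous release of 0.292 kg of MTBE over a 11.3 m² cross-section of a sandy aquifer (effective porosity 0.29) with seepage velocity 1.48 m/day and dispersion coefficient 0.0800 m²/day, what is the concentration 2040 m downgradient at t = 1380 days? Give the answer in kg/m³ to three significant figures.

0.00236 kg/m³

For an instantaneous plane source, C(x,t) = M/(n_e·A·√(4πDt)) · exp(−(x−vt)²/(4Dt)), with n_e·A the pore (flow) area.
Plume center vt = 1.48 × 1380 = 2042.4 m, so the well at 2040 m is 2.4 m upgradient of the peak.
√(4πDt) = 37.25 m, giving peak height M/(n_e·A·√(4πDt)) = 0.292/(0.29 × 11.3 × 37.25) = 0.002392 kg/m³.
(x−vt)²/(4Dt) = (-2.4)²/(4 × 0.0800 × 1380) = 0.01304; exp(−0.01304) = 0.9870.
C = 0.002392 × 0.9870 = 0.00236 kg/m³.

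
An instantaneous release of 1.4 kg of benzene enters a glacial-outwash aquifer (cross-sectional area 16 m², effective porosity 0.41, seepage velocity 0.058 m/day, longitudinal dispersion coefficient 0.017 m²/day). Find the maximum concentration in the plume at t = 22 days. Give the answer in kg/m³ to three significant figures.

The peak of an instantaneous 1D plume sits at x = vt; there the Gaussian factor is 1 and C_max = M/(n_e·A·√(4πDt)), where n_e·A is the pore area the mass is dissolved in.
√(4πDt) = √(4π × 0.017 × 22) = 2.168 m, so C_max = 1.4/(0.41 × 16 × 2.168) = 0.0984 kg/m³.

0.0984 kg/m³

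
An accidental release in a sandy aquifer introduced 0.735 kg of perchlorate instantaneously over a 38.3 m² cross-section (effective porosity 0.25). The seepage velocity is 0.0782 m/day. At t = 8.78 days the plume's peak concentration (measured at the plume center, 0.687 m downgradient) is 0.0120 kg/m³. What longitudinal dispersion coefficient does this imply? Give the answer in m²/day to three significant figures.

0.371 m²/day

At the plume center C_max = M/(n_e·A·√(4πDt)), so D = M²/(4πt·(n_e·A·C_max)²).
n_e·A·C_max = 0.25 × 38.3 × 0.0120 = 0.1149 kg/m.
D = 0.735²/(4π × 8.78 × 0.1149²) = 0.371 m²/day.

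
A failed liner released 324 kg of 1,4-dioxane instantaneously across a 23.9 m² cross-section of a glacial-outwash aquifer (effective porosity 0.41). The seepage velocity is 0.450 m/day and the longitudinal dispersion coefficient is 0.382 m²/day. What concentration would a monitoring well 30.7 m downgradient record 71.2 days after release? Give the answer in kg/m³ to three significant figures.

For an instantaneous plane source, C(x,t) = M/(n_e·A·√(4πDt)) · exp(−(x−vt)²/(4Dt)), with n_e·A the pore (flow) area.
Plume center vt = 0.450 × 71.2 = 32.04 m, so the well at 30.7 m is 1.34 m upgradient of the peak.
√(4πDt) = 18.49 m, giving peak height M/(n_e·A·√(4πDt)) = 324/(0.41 × 23.9 × 18.49) = 1.788 kg/m³.
(x−vt)²/(4Dt) = (-1.34)²/(4 × 0.382 × 71.2) = 0.01650; exp(−0.01650) = 0.9836.
C = 1.788 × 0.9836 = 1.76 kg/m³.

1.76 kg/m³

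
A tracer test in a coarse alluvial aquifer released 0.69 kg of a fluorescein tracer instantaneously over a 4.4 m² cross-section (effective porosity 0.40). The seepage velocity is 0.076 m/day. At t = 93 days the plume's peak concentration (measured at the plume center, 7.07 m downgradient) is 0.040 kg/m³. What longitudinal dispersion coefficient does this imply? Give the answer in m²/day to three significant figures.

At the plume center C_max = M/(n_e·A·√(4πDt)), so D = M²/(4πt·(n_e·A·C_max)²).
n_e·A·C_max = 0.40 × 4.4 × 0.040 = 0.07040 kg/m.
D = 0.69²/(4π × 93 × 0.07040²) = 0.0822 m²/day.

0.0822 m²/day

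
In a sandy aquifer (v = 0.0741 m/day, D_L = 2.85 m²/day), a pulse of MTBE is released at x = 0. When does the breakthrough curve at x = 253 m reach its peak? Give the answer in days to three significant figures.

For the 1D instantaneous-source solution, setting ∂C/∂t = 0 at fixed x gives v²t² + 2Dt − x² = 0, so t = (√(D² + v²x²) − D)/v².
√(D² + v²x²) = √(2.85² + 0.0741² × 253²) = 18.96; v² = 0.00549081.
t = (18.96 − 2.85)/0.00549081 = 2930 days (vs. the pure-advection estimate x/v = 3410 d).

2930 days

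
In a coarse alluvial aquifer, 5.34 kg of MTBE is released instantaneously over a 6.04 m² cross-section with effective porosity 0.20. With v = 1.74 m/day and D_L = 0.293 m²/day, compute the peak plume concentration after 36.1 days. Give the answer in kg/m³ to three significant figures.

0.383 kg/m³

The peak of an instantaneous 1D plume sits at x = vt; there the Gaussian factor is 1 and C_max = M/(n_e·A·√(4πDt)), where n_e·A is the pore area the mass is dissolved in.
√(4πDt) = √(4π × 0.293 × 36.1) = 11.53 m, so C_max = 5.34/(0.20 × 6.04 × 11.53) = 0.383 kg/m³.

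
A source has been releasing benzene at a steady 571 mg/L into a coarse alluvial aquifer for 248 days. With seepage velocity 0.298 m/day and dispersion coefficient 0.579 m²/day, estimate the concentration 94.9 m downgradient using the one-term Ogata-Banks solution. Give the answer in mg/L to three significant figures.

For a continuous step input, C/C₀ ≈ ½·erfc((x−vt)/(2√(Dt))).
vt = 0.298 × 248 = 73.904 m and 2√(Dt) = 2√(0.579 × 248) = 23.97 m.
Argument (x−vt)/(2√(Dt)) = (94.9 − 73.904)/23.97 = 0.8759; ½·erfc(0.8759) = 0.1077.
C = 571 × 0.1077 = 61.5 mg/L.

61.5 mg/L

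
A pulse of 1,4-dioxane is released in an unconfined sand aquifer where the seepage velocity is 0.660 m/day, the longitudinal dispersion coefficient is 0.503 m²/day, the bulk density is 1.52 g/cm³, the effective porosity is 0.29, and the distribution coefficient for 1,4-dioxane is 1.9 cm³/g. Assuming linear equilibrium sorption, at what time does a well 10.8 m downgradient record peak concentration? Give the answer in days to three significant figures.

Retardation factor R = 1 + ρ_b·K_d/n = 1 + 1.52 × 1.9/0.29 = 10.96.
Sorption retards both mechanisms: v_R = v/R = 0.06022 m/day, D_R = D/R = 0.04589 m²/day.
Peak time from v_R²t² + 2D_R t − x² = 0: t = (√(D_R² + v_R²x²) − D_R)/v_R².
√(D_R² + v_R²x²) = √(0.04589² + 0.06022² × 10.8²) = 0.6520; v_R² = 0.003626.
t = (0.6520 − 0.04589)/0.003626 = 167 days.

167 days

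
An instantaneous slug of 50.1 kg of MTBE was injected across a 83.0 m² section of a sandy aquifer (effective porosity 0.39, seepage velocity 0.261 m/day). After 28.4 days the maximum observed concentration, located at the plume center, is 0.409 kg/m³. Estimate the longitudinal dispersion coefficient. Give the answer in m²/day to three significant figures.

At the plume center C_max = M/(n_e·A·√(4πDt)), so D = M²/(4πt·(n_e·A·C_max)²).
n_e·A·C_max = 0.39 × 83.0 × 0.409 = 13.24 kg/m.
D = 50.1²/(4π × 28.4 × 13.24²) = 0.0401 m²/day.

0.0401 m²/day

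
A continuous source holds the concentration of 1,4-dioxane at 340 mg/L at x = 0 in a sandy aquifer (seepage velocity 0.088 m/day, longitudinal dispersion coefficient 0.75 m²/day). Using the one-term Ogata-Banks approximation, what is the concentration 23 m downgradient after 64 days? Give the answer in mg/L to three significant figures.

13.0 mg/L

For a continuous step input, C/C₀ ≈ ½·erfc((x−vt)/(2√(Dt))).
vt = 0.088 × 64 = 5.632 m and 2√(Dt) = 2√(0.75 × 64) = 13.86 m.
Argument (x−vt)/(2√(Dt)) = (23 − 5.632)/13.86 = 1.253; ½·erfc(1.253) = 0.03820.
C = 340 × 0.03820 = 13.0 mg/L.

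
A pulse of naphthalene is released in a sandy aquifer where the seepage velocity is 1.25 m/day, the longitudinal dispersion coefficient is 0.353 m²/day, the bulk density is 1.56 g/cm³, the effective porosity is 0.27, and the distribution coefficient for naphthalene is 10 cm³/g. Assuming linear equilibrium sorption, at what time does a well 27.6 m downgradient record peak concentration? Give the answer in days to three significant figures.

Retardation factor R = 1 + ρ_b·K_d/n = 1 + 1.56 × 10/0.27 = 58.78.
Sorption retards both mechanisms: v_R = v/R = 0.02127 m/day, D_R = D/R = 0.006005 m²/day.
Peak time from v_R²t² + 2D_R t − x² = 0: t = (√(D_R² + v_R²x²) − D_R)/v_R².
√(D_R² + v_R²x²) = √(0.006005² + 0.02127² × 27.6²) = 0.5871; v_R² = 0.0004524.
t = (0.5871 − 0.006005)/0.0004524 = 1280 days.

1280 days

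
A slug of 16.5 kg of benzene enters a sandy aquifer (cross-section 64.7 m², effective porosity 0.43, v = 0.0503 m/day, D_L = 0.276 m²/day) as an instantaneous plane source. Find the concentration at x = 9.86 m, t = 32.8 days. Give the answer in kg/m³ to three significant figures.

0.00864 kg/m³

For an instantaneous plane source, C(x,t) = M/(n_e·A·√(4πDt)) · exp(−(x−vt)²/(4Dt)), with n_e·A the pore (flow) area.
Plume center vt = 0.0503 × 32.8 = 1.64984 m, so the well at 9.86 m is 8.21016 m downgradient of the peak.
√(4πDt) = 10.67 m, giving peak height M/(n_e·A·√(4πDt)) = 16.5/(0.43 × 64.7 × 10.67) = 0.05558 kg/m³.
(x−vt)²/(4Dt) = (8.21016)²/(4 × 0.276 × 32.8) = 1.861; exp(−1.861) = 0.1555.
C = 0.05558 × 0.1555 = 0.00864 kg/m³.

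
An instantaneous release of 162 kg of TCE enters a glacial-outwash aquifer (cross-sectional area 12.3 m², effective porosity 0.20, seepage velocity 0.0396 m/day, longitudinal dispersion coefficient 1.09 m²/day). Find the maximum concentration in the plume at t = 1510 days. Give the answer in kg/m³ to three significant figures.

The peak of an instantaneous 1D plume sits at x = vt; there the Gaussian factor is 1 and C_max = M/(n_e·A·√(4πDt)), where n_e·A is the pore area the mass is dissolved in.
√(4πDt) = √(4π × 1.09 × 1510) = 143.8 m, so C_max = 162/(0.20 × 12.3 × 143.8) = 0.458 kg/m³.

0.458 kg/m³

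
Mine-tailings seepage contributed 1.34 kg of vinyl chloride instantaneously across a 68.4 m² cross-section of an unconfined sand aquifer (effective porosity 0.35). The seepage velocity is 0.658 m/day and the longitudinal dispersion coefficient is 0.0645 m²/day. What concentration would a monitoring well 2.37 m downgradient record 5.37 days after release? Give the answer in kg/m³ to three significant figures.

For an instantaneous plane source, C(x,t) = M/(n_e·A·√(4πDt)) · exp(−(x−vt)²/(4Dt)), with n_e·A the pore (flow) area.
Plume center vt = 0.658 × 5.37 = 3.53346 m, so the well at 2.37 m is 1.16346 m upgradient of the peak.
√(4πDt) = 2.086 m, giving peak height M/(n_e·A·√(4πDt)) = 1.34/(0.35 × 68.4 × 2.086) = 0.02683 kg/m³.
(x−vt)²/(4Dt) = (-1.16346)²/(4 × 0.0645 × 5.37) = 0.9770; exp(−0.9770) = 0.3764.
C = 0.02683 × 0.3764 = 0.0101 kg/m³.

0.0101 kg/m³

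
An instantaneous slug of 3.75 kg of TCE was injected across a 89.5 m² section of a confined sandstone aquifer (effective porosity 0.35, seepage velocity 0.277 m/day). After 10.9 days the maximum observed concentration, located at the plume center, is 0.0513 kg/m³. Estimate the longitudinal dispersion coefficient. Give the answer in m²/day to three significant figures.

0.0398 m²/day

At the plume center C_max = M/(n_e·A·√(4πDt)), so D = M²/(4πt·(n_e·A·C_max)²).
n_e·A·C_max = 0.35 × 89.5 × 0.0513 = 1.607 kg/m.
D = 3.75²/(4π × 10.9 × 1.607²) = 0.0398 m²/day.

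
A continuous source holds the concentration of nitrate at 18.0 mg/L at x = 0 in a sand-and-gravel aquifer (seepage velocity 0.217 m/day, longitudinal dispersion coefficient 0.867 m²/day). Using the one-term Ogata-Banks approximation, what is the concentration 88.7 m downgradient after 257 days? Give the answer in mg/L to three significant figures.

1.07 mg/L

For a continuous step input, C/C₀ ≈ ½·erfc((x−vt)/(2√(Dt))).
vt = 0.217 × 257 = 55.769 m and 2√(Dt) = 2√(0.867 × 257) = 29.85 m.
Argument (x−vt)/(2√(Dt)) = (88.7 − 55.769)/29.85 = 1.103; ½·erfc(1.103) = 0.05939.
C = 18.0 × 0.05939 = 1.07 mg/L.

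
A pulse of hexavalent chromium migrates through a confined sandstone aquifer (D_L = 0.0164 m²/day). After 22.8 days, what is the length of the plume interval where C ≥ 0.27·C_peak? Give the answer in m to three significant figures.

The plume is Gaussian with σ = √(2Dt) = √(2 × 0.0164 × 22.8) = 0.8648 m.
C/C_peak = exp(−Δx²/(2σ²)) = 0.27 ⇒ Δx = σ·√(−2 ln 0.27) = 0.8648 × 1.618 = 1.399 m.
Width = 2Δx = 2.80 m.

2.80 m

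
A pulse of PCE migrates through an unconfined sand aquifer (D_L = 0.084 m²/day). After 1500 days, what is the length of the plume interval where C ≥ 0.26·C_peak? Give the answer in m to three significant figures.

52.1 m

The plume is Gaussian with σ = √(2Dt) = √(2 × 0.084 × 1500) = 15.87 m.
C/C_peak = exp(−Δx²/(2σ²)) = 0.26 ⇒ Δx = σ·√(−2 ln 0.26) = 15.87 × 1.641 = 26.04 m.
Width = 2Δx = 52.1 m.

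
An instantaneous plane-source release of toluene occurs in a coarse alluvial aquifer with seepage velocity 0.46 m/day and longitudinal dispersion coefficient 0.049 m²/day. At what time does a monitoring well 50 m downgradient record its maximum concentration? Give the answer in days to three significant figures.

108 days

For the 1D instantaneous-source solution, setting ∂C/∂t = 0 at fixed x gives v²t² + 2Dt − x² = 0, so t = (√(D² + v²x²) − D)/v².
√(D² + v²x²) = √(0.049² + 0.46² × 50²) = 23.00; v² = 0.2116.
t = (23.00 − 0.049)/0.2116 = 108 days (vs. the pure-advection estimate x/v = 109 d).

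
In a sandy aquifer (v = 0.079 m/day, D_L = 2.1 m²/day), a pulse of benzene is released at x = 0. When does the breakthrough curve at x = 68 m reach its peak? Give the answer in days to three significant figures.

588 days

For the 1D instantaneous-source solution, setting ∂C/∂t = 0 at fixed x gives v²t² + 2Dt − x² = 0, so t = (√(D² + v²x²) − D)/v².
√(D² + v²x²) = √(2.1² + 0.079² × 68²) = 5.768; v² = 0.006241.
t = (5.768 − 2.1)/0.006241 = 588 days (vs. the pure-advection estimate x/v = 861 d).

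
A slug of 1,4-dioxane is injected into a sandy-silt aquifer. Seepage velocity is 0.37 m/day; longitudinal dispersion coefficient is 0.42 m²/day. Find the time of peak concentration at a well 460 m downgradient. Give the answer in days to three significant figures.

For the 1D instantaneous-source solution, setting ∂C/∂t = 0 at fixed x gives v²t² + 2Dt − x² = 0, so t = (√(D² + v²x²) − D)/v².
√(D² + v²x²) = √(0.42² + 0.37² × 460²) = 170.2; v² = 0.1369.
t = (170.2 − 0.42)/0.1369 = 1240 days (vs. the pure-advection estimate x/v = 1240 d).

1240 days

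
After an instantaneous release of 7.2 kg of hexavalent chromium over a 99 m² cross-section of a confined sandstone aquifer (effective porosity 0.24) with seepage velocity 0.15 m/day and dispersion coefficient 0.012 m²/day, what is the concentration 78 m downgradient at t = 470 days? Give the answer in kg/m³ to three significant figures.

0.00297 kg/m³

For an instantaneous plane source, C(x,t) = M/(n_e·A·√(4πDt)) · exp(−(x−vt)²/(4Dt)), with n_e·A the pore (flow) area.
Plume center vt = 0.15 × 470 = 70.5 m, so the well at 78 m is 7.5 m downgradient of the peak.
√(4πDt) = 8.419 m, giving peak height M/(n_e·A·√(4πDt)) = 7.2/(0.24 × 99 × 8.419) = 0.03599 kg/m³.
(x−vt)²/(4Dt) = (7.5)²/(4 × 0.012 × 470) = 2.493; exp(−2.493) = 0.08266.
C = 0.03599 × 0.08266 = 0.00297 kg/m³.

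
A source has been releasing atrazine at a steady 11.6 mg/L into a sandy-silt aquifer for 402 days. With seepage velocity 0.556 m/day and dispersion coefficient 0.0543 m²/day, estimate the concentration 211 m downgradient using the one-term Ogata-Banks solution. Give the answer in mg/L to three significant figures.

For a continuous step input, C/C₀ ≈ ½·erfc((x−vt)/(2√(Dt))).
vt = 0.556 × 402 = 223.512 m and 2√(Dt) = 2√(0.0543 × 402) = 9.344 m.
Argument (x−vt)/(2√(Dt)) = (211 − 223.512)/9.344 = -1.339; ½·erfc(-1.339) = 0.9709.
C = 11.6 × 0.9709 = 11.3 mg/L.

11.3 mg/L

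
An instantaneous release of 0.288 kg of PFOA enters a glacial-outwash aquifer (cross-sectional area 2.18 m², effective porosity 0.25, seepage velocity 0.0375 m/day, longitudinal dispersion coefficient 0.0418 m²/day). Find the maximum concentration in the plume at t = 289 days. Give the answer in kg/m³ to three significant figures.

0.0429 kg/m³

The peak of an instantaneous 1D plume sits at x = vt; there the Gaussian factor is 1 and C_max = M/(n_e·A·√(4πDt)), where n_e·A is the pore area the mass is dissolved in.
√(4πDt) = √(4π × 0.0418 × 289) = 12.32 m, so C_max = 0.288/(0.25 × 2.18 × 12.32) = 0.0429 kg/m³.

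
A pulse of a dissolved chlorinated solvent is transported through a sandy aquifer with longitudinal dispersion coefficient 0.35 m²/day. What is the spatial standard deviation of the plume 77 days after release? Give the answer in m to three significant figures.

7.34 m

Dispersive spreading gives a Gaussian with σ² = 2Dt; advection only shifts the center.
σ = √(2 × 0.35 × 77) = 7.34 m.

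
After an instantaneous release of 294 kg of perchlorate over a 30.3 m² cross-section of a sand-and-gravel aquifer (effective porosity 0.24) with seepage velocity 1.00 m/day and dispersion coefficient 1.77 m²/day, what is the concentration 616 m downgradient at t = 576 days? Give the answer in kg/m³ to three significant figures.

For an instantaneous plane source, C(x,t) = M/(n_e·A·√(4πDt)) · exp(−(x−vt)²/(4Dt)), with n_e·A the pore (flow) area.
Plume center vt = 1.00 × 576 = 576 m, so the well at 616 m is 40 m downgradient of the peak.
√(4πDt) = 113.2 m, giving peak height M/(n_e·A·√(4πDt)) = 294/(0.24 × 30.3 × 113.2) = 0.3571 kg/m³.
(x−vt)²/(4Dt) = (40)²/(4 × 1.77 × 576) = 0.3923; exp(−0.3923) = 0.6755.
C = 0.3571 × 0.6755 = 0.241 kg/m³.

0.241 kg/m³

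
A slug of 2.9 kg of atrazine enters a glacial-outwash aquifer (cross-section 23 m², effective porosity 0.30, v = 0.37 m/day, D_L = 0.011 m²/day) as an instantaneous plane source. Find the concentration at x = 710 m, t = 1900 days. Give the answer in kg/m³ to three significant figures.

For an instantaneous plane source, C(x,t) = M/(n_e·A·√(4πDt)) · exp(−(x−vt)²/(4Dt)), with n_e·A the pore (flow) area.
Plume center vt = 0.37 × 1900 = 703 m, so the well at 710 m is 7 m downgradient of the peak.
√(4πDt) = 16.21 m, giving peak height M/(n_e·A·√(4πDt)) = 2.9/(0.30 × 23 × 16.21) = 0.02593 kg/m³.
(x−vt)²/(4Dt) = (7)²/(4 × 0.011 × 1900) = 0.5861; exp(−0.5861) = 0.5565.
C = 0.02593 × 0.5565 = 0.0144 kg/m³.

0.0144 kg/m³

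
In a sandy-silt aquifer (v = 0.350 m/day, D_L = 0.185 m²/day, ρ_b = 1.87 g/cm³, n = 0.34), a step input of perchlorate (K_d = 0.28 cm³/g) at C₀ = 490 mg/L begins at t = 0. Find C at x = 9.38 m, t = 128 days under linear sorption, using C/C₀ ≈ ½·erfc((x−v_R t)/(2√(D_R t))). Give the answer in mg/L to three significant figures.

476 mg/L

Retardation factor R = 1 + ρ_b·K_d/n = 1 + 1.87 × 0.28/0.34 = 2.540.
Sorption retards both mechanisms: v_R = v/R = 0.1378 m/day, D_R = D/R = 0.07283 m²/day.
v_R·t = 0.1378 × 128 = 17.6384 m; 2√(D_R t) = 6.106 m; argument = (9.38 − 17.6384)/6.106 = -1.353.
C = C₀ × ½·erfc(-1.353) = 490 × 0.9722 = 476 mg/L.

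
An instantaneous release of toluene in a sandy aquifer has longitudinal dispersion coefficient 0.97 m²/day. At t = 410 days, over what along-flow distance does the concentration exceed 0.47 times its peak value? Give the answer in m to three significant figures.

The plume is Gaussian with σ = √(2Dt) = √(2 × 0.97 × 410) = 28.20 m.
C/C_peak = exp(−Δx²/(2σ²)) = 0.47 ⇒ Δx = σ·√(−2 ln 0.47) = 28.20 × 1.229 = 34.66 m.
Width = 2Δx = 69.3 m.

69.3 m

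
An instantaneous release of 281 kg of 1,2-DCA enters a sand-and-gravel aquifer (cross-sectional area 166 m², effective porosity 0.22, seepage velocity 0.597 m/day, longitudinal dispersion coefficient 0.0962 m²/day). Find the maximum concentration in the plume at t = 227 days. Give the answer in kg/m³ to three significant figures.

The peak of an instantaneous 1D plume sits at x = vt; there the Gaussian factor is 1 and C_max = M/(n_e·A·√(4πDt)), where n_e·A is the pore area the mass is dissolved in.
√(4πDt) = √(4π × 0.0962 × 227) = 16.57 m, so C_max = 281/(0.22 × 166 × 16.57) = 0.464 kg/m³.

0.464 kg/m³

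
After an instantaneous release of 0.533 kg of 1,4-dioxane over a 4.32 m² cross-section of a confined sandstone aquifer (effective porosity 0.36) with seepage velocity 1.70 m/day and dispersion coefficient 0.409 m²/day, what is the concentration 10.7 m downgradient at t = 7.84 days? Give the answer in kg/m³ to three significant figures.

For an instantaneous plane source, C(x,t) = M/(n_e·A·√(4πDt)) · exp(−(x−vt)²/(4Dt)), with n_e·A the pore (flow) area.
Plume center vt = 1.70 × 7.84 = 13.328 m, so the well at 10.7 m is 2.628 m upgradient of the peak.
√(4πDt) = 6.348 m, giving peak height M/(n_e·A·√(4πDt)) = 0.533/(0.36 × 4.32 × 6.348) = 0.05399 kg/m³.
(x−vt)²/(4Dt) = (-2.628)²/(4 × 0.409 × 7.84) = 0.5385; exp(−0.5385) = 0.5836.
C = 0.05399 × 0.5836 = 0.0315 kg/m³.

0.0315 kg/m³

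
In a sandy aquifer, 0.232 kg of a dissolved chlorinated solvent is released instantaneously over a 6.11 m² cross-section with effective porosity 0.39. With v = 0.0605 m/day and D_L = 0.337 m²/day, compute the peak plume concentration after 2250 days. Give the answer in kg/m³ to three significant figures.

0.000997 kg/m³

The peak of an instantaneous 1D plume sits at x = vt; there the Gaussian factor is 1 and C_max = M/(n_e·A·√(4πDt)), where n_e·A is the pore area the mass is dissolved in.
√(4πDt) = √(4π × 0.337 × 2250) = 97.61 m, so C_max = 0.232/(0.39 × 6.11 × 97.61) = 0.000997 kg/m³.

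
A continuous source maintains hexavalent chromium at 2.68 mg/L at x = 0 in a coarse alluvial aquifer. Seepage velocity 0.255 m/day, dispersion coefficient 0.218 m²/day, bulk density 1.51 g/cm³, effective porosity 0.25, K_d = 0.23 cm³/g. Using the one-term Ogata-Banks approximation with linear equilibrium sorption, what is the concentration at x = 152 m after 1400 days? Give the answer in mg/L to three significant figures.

Retardation factor R = 1 + ρ_b·K_d/n = 1 + 1.51 × 0.23/0.25 = 2.389.
Sorption retards both mechanisms: v_R = v/R = 0.1067 m/day, D_R = D/R = 0.09125 m²/day.
v_R·t = 0.1067 × 1400 = 149.38 m; 2√(D_R t) = 22.61 m; argument = (152 − 149.38)/22.61 = 0.1159.
C = C₀ × ½·erfc(0.1159) = 2.68 × 0.4349 = 1.17 mg/L.

1.17 mg/L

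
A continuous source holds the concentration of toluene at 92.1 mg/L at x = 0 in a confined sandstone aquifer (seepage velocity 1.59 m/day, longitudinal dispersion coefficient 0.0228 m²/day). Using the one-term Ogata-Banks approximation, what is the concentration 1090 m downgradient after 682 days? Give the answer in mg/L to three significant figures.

For a continuous step input, C/C₀ ≈ ½·erfc((x−vt)/(2√(Dt))).
vt = 1.59 × 682 = 1084.38 m and 2√(Dt) = 2√(0.0228 × 682) = 7.887 m.
Argument (x−vt)/(2√(Dt)) = (1090 − 1084.38)/7.887 = 0.7126; ½·erfc(0.7126) = 0.1568.
C = 92.1 × 0.1568 = 14.4 mg/L.

14.4 mg/L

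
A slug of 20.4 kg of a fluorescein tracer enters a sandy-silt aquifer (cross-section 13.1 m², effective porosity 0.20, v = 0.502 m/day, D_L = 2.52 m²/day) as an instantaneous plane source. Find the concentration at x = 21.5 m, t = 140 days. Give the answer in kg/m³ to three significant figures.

0.0217 kg/m³

For an instantaneous plane source, C(x,t) = M/(n_e·A·√(4πDt)) · exp(−(x−vt)²/(4Dt)), with n_e·A the pore (flow) area.
Plume center vt = 0.502 × 140 = 70.28 m, so the well at 21.5 m is 48.78 m upgradient of the peak.
√(4πDt) = 66.58 m, giving peak height M/(n_e·A·√(4πDt)) = 20.4/(0.20 × 13.1 × 66.58) = 0.1169 kg/m³.
(x−vt)²/(4Dt) = (-48.78)²/(4 × 2.52 × 140) = 1.686; exp(−1.686) = 0.1853.
C = 0.1169 × 0.1853 = 0.0217 kg/m³.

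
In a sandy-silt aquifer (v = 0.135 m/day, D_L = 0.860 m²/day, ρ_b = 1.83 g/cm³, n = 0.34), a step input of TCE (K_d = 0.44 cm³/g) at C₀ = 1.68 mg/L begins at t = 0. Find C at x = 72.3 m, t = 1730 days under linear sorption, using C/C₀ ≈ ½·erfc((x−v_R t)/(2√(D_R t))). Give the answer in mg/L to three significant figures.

Retardation factor R = 1 + ρ_b·K_d/n = 1 + 1.83 × 0.44/0.34 = 3.368.
Sorption retards both mechanisms: v_R = v/R = 0.04008 m/day, D_R = D/R = 0.2553 m²/day.
v_R·t = 0.04008 × 1730 = 69.3384 m; 2√(D_R t) = 42.03 m; argument = (72.3 − 69.3384)/42.03 = 0.07046.
C = C₀ × ½·erfc(0.07046) = 1.68 × 0.4603 = 0.773 mg/L.

0.773 mg/L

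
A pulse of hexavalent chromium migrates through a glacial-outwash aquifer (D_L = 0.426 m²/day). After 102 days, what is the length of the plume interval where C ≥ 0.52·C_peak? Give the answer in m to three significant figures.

The plume is Gaussian with σ = √(2Dt) = √(2 × 0.426 × 102) = 9.322 m.
C/C_peak = exp(−Δx²/(2σ²)) = 0.52 ⇒ Δx = σ·√(−2 ln 0.52) = 9.322 × 1.144 = 10.66 m.
Width = 2Δx = 21.3 m.

21.3 m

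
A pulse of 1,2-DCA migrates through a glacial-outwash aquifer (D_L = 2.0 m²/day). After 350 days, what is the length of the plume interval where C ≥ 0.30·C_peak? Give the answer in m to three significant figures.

The plume is Gaussian with σ = √(2Dt) = √(2 × 2.0 × 350) = 37.42 m.
C/C_peak = exp(−Δx²/(2σ²)) = 0.30 ⇒ Δx = σ·√(−2 ln 0.30) = 37.42 × 1.552 = 58.08 m.
Width = 2Δx = 116 m.

116 m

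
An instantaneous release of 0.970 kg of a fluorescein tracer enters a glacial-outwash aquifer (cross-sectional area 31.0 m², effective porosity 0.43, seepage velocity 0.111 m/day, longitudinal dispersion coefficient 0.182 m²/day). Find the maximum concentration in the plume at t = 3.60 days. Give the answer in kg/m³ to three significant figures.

The peak of an instantaneous 1D plume sits at x = vt; there the Gaussian factor is 1 and C_max = M/(n_e·A·√(4πDt)), where n_e·A is the pore area the mass is dissolved in.
√(4πDt) = √(4π × 0.182 × 3.60) = 2.869 m, so C_max = 0.970/(0.43 × 31.0 × 2.869) = 0.0254 kg/m³.

0.0254 kg/m³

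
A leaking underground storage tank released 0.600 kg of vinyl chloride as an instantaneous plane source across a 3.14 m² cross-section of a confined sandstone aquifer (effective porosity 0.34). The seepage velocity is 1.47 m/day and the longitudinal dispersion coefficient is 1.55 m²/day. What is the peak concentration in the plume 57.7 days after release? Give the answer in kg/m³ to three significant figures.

The peak of an instantaneous 1D plume sits at x = vt; there the Gaussian factor is 1 and C_max = M/(n_e·A·√(4πDt)), where n_e·A is the pore area the mass is dissolved in.
√(4πDt) = √(4π × 1.55 × 57.7) = 33.52 m, so C_max = 0.600/(0.34 × 3.14 × 33.52) = 0.0168 kg/m³.

0.0168 kg/m³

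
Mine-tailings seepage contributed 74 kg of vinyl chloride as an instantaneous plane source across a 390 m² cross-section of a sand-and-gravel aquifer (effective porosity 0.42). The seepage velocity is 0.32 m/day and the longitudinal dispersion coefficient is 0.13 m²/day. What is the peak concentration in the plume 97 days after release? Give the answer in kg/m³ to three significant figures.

The peak of an instantaneous 1D plume sits at x = vt; there the Gaussian factor is 1 and C_max = M/(n_e·A·√(4πDt)), where n_e·A is the pore area the mass is dissolved in.
√(4πDt) = √(4π × 0.13 × 97) = 12.59 m, so C_max = 74/(0.42 × 390 × 12.59) = 0.0359 kg/m³.

0.0359 kg/m³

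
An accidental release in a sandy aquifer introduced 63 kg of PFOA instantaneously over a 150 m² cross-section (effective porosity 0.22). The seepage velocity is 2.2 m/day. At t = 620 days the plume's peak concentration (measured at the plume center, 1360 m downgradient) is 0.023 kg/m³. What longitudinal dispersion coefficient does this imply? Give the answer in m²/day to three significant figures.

0.884 m²/day

At the plume center C_max = M/(n_e·A·√(4πDt)), so D = M²/(4πt·(n_e·A·C_max)²).
n_e·A·C_max = 0.22 × 150 × 0.023 = 0.7590 kg/m.
D = 63²/(4π × 620 × 0.7590²) = 0.884 m²/day.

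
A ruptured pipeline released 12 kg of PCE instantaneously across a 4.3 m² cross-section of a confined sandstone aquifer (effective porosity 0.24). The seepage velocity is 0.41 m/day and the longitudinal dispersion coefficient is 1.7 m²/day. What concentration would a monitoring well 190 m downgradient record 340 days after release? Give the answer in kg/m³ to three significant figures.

For an instantaneous plane source, C(x,t) = M/(n_e·A·√(4πDt)) · exp(−(x−vt)²/(4Dt)), with n_e·A the pore (flow) area.
Plume center vt = 0.41 × 340 = 139.4 m, so the well at 190 m is 50.6 m downgradient of the peak.
√(4πDt) = 85.23 m, giving peak height M/(n_e·A·√(4πDt)) = 12/(0.24 × 4.3 × 85.23) = 0.1364 kg/m³.
(x−vt)²/(4Dt) = (50.6)²/(4 × 1.7 × 340) = 1.107; exp(−1.107) = 0.3305.
C = 0.1364 × 0.3305 = 0.0451 kg/m³.

0.0451 kg/m³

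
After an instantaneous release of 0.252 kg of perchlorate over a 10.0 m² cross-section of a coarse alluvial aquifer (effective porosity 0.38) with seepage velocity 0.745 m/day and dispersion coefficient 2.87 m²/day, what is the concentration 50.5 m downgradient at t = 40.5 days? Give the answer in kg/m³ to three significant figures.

0.000713 kg/m³

For an instantaneous plane source, C(x,t) = M/(n_e·A·√(4πDt)) · exp(−(x−vt)²/(4Dt)), with n_e·A the pore (flow) area.
Plume center vt = 0.745 × 40.5 = 30.1725 m, so the well at 50.5 m is 20.3275 m downgradient of the peak.
√(4πDt) = 38.22 m, giving peak height M/(n_e·A·√(4πDt)) = 0.252/(0.38 × 10.0 × 38.22) = 0.001735 kg/m³.
(x−vt)²/(4Dt) = (20.3275)²/(4 × 2.87 × 40.5) = 0.8887; exp(−0.8887) = 0.4112.
C = 0.001735 × 0.4112 = 0.000713 kg/m³.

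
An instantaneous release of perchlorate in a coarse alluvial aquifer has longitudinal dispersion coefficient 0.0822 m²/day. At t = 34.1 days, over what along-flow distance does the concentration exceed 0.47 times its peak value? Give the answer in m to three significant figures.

5.82 m

The plume is Gaussian with σ = √(2Dt) = √(2 × 0.0822 × 34.1) = 2.368 m.
C/C_peak = exp(−Δx²/(2σ²)) = 0.47 ⇒ Δx = σ·√(−2 ln 0.47) = 2.368 × 1.229 = 2.910 m.
Width = 2Δx = 5.82 m.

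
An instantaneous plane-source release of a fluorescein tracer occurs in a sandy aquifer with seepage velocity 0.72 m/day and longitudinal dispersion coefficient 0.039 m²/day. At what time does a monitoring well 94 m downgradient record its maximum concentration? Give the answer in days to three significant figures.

130 days

For the 1D instantaneous-source solution, setting ∂C/∂t = 0 at fixed x gives v²t² + 2Dt − x² = 0, so t = (√(D² + v²x²) − D)/v².
√(D² + v²x²) = √(0.039² + 0.72² × 94²) = 67.68; v² = 0.5184.
t = (67.68 − 0.039)/0.5184 = 130 days (vs. the pure-advection estimate x/v = 131 d).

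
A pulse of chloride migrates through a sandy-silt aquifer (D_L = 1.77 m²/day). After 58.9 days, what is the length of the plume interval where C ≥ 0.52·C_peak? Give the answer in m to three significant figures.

33.0 m

The plume is Gaussian with σ = √(2Dt) = √(2 × 1.77 × 58.9) = 14.44 m.
C/C_peak = exp(−Δx²/(2σ²)) = 0.52 ⇒ Δx = σ·√(−2 ln 0.52) = 14.44 × 1.144 = 16.52 m.
Width = 2Δx = 33.0 m.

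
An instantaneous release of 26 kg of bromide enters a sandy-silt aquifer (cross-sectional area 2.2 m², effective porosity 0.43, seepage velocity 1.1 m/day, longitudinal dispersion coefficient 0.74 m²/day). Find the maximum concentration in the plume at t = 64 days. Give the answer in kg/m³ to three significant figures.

The peak of an instantaneous 1D plume sits at x = vt; there the Gaussian factor is 1 and C_max = M/(n_e·A·√(4πDt)), where n_e·A is the pore area the mass is dissolved in.
√(4πDt) = √(4π × 0.74 × 64) = 24.40 m, so C_max = 26/(0.43 × 2.2 × 24.40) = 1.13 kg/m³.

1.13 kg/m³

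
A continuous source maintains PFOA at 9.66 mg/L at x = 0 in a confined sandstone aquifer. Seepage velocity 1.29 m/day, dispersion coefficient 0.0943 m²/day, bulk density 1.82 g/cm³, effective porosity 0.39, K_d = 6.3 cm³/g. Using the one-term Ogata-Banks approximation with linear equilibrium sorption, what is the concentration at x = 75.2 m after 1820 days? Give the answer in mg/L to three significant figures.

7.02 mg/L

Retardation factor R = 1 + ρ_b·K_d/n = 1 + 1.82 × 6.3/0.39 = 30.40.
Sorption retards both mechanisms: v_R = v/R = 0.04243 m/day, D_R = D/R = 0.003102 m²/day.
v_R·t = 0.04243 × 1820 = 77.2226 m; 2√(D_R t) = 4.752 m; argument = (75.2 − 77.2226)/4.752 = -0.4256.
C = C₀ × ½·erfc(-0.4256) = 9.66 × 0.7264 = 7.02 mg/L.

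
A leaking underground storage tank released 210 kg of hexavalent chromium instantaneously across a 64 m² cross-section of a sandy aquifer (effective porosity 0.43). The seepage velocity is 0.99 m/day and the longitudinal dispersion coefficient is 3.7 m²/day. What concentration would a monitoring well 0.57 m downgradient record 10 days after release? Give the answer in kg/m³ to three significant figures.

0.197 kg/m³

For an instantaneous plane source, C(x,t) = M/(n_e·A·√(4πDt)) · exp(−(x−vt)²/(4Dt)), with n_e·A the pore (flow) area.
Plume center vt = 0.99 × 10 = 9.9 m, so the well at 0.57 m is 9.33 m upgradient of the peak.
√(4πDt) = 21.56 m, giving peak height M/(n_e·A·√(4πDt)) = 210/(0.43 × 64 × 21.56) = 0.3539 kg/m³.
(x−vt)²/(4Dt) = (-9.33)²/(4 × 3.7 × 10) = 0.5882; exp(−0.5882) = 0.5553.
C = 0.3539 × 0.5553 = 0.197 kg/m³.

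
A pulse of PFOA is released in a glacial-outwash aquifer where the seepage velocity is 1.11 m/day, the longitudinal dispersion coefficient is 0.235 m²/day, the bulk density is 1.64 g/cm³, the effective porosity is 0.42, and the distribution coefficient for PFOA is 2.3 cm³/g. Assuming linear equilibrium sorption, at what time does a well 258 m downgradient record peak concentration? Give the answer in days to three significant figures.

Retardation factor R = 1 + ρ_b·K_d/n = 1 + 1.64 × 2.3/0.42 = 9.981.
Sorption retards both mechanisms: v_R = v/R = 0.1112 m/day, D_R = D/R = 0.02354 m²/day.
Peak time from v_R²t² + 2D_R t − x² = 0: t = (√(D_R² + v_R²x²) − D_R)/v_R².
√(D_R² + v_R²x²) = √(0.02354² + 0.1112² × 258²) = 28.69; v_R² = 0.01237.
t = (28.69 − 0.02354)/0.01237 = 2320 days.

2320 days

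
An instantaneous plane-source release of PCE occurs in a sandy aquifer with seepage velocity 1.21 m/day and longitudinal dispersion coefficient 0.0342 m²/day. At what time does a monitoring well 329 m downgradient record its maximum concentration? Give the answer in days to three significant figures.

272 days

For the 1D instantaneous-source solution, setting ∂C/∂t = 0 at fixed x gives v²t² + 2Dt − x² = 0, so t = (√(D² + v²x²) − D)/v².
√(D² + v²x²) = √(0.0342² + 1.21² × 329²) = 398.1; v² = 1.4641.
t = (398.1 − 0.0342)/1.4641 = 272 days (vs. the pure-advection estimate x/v = 272 d).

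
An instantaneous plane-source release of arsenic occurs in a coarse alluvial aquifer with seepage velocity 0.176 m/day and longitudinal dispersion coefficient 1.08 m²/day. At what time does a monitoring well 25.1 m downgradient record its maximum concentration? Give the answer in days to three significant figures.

112 days

For the 1D instantaneous-source solution, setting ∂C/∂t = 0 at fixed x gives v²t² + 2Dt − x² = 0, so t = (√(D² + v²x²) − D)/v².
√(D² + v²x²) = √(1.08² + 0.176² × 25.1²) = 4.548; v² = 0.030976.
t = (4.548 − 1.08)/0.030976 = 112 days (vs. the pure-advection estimate x/v = 143 d).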